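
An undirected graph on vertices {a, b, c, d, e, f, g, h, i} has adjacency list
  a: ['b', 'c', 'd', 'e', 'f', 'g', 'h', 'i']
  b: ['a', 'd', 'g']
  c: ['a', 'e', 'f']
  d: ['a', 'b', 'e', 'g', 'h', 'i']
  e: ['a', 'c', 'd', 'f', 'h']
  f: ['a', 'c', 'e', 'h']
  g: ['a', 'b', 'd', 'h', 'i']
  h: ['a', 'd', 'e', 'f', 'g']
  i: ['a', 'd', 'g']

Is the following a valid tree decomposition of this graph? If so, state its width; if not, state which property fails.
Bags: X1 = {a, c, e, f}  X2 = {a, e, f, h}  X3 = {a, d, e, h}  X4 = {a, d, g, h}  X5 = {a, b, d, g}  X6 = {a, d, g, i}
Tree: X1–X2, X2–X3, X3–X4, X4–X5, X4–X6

Yes; width 3.

Vertex coverage: the bags together contain {a, b, c, d, e, f, g, h, i}, the full vertex set. Edge coverage: each edge of G has both endpoints in at least one bag. Running intersection: for every vertex, the bags containing it form a connected subtree. All three properties hold, so this is a valid tree decomposition of width max|bag| − 1 = 3, and hence tw(G) ≤ 3.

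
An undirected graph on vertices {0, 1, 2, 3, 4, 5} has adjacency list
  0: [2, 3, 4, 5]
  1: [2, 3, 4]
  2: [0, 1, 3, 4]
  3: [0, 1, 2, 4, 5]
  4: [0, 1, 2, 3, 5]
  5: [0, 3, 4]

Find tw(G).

A width-3 tree decomposition is:
Bags: B1 = {1, 2, 3, 4}  B2 = {0, 2, 3, 4}  B3 = {0, 3, 4, 5}
Tree: B1–B2, B2–B3
Each bag holds 4 vertices, so the decomposition has width 3, which upper-bounds the treewidth. On the other hand G contains the 4-clique {0, 2, 3, 4}. A clique must lie in a single bag of any decomposition, so no decomposition can have width below 3. Therefore the treewidth is 3.

3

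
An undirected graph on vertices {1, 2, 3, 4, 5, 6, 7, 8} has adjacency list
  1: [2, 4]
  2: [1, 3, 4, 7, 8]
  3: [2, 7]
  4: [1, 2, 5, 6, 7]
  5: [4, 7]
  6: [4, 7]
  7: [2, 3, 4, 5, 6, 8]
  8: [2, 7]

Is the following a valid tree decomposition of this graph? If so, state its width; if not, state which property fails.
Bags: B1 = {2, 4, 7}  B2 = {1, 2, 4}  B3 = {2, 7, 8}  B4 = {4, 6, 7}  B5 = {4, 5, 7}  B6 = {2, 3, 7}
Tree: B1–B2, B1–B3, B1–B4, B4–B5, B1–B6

Vertex coverage: the bags together contain {1, 2, 3, 4, 5, 6, 7, 8}, the full vertex set. Edge coverage: each edge of G has both endpoints in at least one bag. Running intersection: for every vertex, the bags containing it form a connected subtree. All three properties hold, so this is a valid tree decomposition of width max|bag| − 1 = 2, and hence tw(G) ≤ 2.

Yes; width 2.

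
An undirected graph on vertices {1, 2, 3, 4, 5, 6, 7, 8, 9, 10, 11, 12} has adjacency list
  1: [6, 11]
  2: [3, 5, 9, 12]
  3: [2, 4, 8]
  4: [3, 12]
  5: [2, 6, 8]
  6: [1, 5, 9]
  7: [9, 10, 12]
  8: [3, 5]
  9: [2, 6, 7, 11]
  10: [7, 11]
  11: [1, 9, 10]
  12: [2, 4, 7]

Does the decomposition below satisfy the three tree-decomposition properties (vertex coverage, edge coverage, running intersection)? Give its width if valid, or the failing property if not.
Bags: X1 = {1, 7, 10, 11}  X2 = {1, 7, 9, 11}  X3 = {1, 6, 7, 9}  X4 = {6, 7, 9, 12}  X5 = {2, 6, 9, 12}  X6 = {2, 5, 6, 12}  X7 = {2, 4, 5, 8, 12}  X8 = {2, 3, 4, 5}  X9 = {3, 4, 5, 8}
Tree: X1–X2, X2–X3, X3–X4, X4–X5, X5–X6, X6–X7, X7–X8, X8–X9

A tree decomposition must satisfy three properties: every vertex lies in some bag; for every edge, both endpoints lie together in some bag; and for every vertex, the bags containing it form a connected subtree. Here bags containing vertex 8 are not connected in the tree, so the decomposition is invalid.

No — bags containing vertex 8 are not connected in the tree.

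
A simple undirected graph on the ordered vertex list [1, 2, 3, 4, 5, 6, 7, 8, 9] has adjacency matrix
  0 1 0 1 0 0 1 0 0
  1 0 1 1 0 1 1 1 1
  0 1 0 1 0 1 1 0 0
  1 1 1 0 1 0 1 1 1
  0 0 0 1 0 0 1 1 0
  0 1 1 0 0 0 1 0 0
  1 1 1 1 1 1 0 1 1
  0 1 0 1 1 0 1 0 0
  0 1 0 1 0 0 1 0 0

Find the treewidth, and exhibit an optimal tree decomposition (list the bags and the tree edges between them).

Treewidth 3.
One such decomposition:
Bags: B1 = {2, 4, 7, 9}  B2 = {1, 2, 4, 7}  B3 = {2, 3, 4, 7}  B4 = {2, 3, 6, 7}  B5 = {2, 4, 7, 8}  B6 = {4, 5, 7, 8}
Tree: B1–B2, B2–B3, B3–B4, B3–B5, B5–B6

Every bag has size at most 4, so the width is 4 − 1 = 3 and tw(G) ≤ 3. Conversely, {2, 4, 7, 8} is a clique of size 4, and the vertices of any clique must share a bag in every tree decomposition; so some bag has ≥ 4 vertices and tw(G) ≥ 3. The upper and lower bounds meet at 3, so that is the treewidth.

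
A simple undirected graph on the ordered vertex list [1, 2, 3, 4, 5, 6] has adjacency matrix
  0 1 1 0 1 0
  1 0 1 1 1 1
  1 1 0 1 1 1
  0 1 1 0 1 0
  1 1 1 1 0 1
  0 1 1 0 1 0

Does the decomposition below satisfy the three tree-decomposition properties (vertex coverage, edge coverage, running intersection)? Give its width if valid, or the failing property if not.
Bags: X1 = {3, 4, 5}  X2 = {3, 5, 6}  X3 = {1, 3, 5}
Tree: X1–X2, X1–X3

A tree decomposition must satisfy three properties: every vertex lies in some bag; for every edge, both endpoints lie together in some bag; and for every vertex, the bags containing it form a connected subtree. Here vertex 2 appears in no bag, so the decomposition is invalid.

No — vertex 2 appears in no bag.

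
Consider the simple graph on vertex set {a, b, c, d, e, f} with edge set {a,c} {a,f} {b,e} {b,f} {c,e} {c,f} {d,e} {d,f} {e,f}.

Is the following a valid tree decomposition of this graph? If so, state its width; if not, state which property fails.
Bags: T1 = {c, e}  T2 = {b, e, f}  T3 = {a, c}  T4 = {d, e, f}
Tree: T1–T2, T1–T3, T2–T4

A tree decomposition must satisfy three properties: every vertex lies in some bag; for every edge, both endpoints lie together in some bag; and for every vertex, the bags containing it form a connected subtree. Here edge (f,c) lies in no bag, so the decomposition is invalid.

No — edge (f,c) lies in no bag.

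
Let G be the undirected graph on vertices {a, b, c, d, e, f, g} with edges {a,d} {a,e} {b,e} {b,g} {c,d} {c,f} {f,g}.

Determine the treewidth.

2

A width-2 tree decomposition is:
Bags: B1 = {b, f, g}  B2 = {b, c, f}  B3 = {b, c, d}  B4 = {a, b, d}  B5 = {a, b, e}
Tree: B1–B2, B2–B3, B3–B4, B4–B5
Every bag has size at most 3, so the width is 3 − 1 = 2 and tw(G) ≤ 2. Since b–g–f–c–d–a–e–b is a cycle in G, G is not acyclic. Forests are exactly the graphs of treewidth ≤ 1, so tw(G) ≥ 2. Therefore the treewidth is 2.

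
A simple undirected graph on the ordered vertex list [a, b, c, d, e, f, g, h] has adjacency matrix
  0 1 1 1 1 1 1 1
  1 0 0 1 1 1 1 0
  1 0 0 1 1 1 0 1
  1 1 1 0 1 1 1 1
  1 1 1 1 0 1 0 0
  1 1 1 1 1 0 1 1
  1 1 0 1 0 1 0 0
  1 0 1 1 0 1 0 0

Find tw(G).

A width-4 tree decomposition is:
Bags: B1 = {a, c, d, e, f}  B2 = {a, b, d, e, f}  B3 = {a, c, d, f, h}  B4 = {a, b, d, f, g}
Tree: B1–B2, B1–B3, B2–B4
Each bag holds 5 vertices, so the decomposition has width 4, which upper-bounds the treewidth. For the lower bound, the 5 vertices {a, c, d, f, h} are pairwise adjacent, and any tree decomposition puts a clique entirely inside one bag — forcing width ≥ 4. The upper and lower bounds meet at 4, so that is the treewidth.

4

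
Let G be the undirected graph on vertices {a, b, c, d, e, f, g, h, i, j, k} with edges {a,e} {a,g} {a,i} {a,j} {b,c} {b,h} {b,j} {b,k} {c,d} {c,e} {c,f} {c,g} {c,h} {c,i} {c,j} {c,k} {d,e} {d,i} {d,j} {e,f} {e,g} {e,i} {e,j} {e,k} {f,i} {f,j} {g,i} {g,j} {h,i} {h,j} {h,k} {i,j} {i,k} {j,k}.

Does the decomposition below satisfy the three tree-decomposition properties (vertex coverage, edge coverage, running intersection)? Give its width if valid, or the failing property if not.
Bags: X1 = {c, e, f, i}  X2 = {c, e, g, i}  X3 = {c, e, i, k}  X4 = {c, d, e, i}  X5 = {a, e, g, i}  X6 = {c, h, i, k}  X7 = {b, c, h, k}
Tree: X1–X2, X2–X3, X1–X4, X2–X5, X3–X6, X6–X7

A tree decomposition must satisfy three properties: every vertex lies in some bag; for every edge, both endpoints lie together in some bag; and for every vertex, the bags containing it form a connected subtree. Here vertex j appears in no bag, so the decomposition is invalid.

No — vertex j appears in no bag.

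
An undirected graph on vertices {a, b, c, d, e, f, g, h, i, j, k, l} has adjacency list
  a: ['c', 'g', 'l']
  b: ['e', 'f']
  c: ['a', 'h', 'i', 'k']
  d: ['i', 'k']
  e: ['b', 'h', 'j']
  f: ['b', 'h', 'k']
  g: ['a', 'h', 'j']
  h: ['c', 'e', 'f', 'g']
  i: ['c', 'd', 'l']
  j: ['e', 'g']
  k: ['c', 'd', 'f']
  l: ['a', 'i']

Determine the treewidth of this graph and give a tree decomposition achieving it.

Each bag holds 4 vertices, so the decomposition has width 3, which upper-bounds the treewidth. For the lower bound: the 4 vertex sets {d,i,l}, {k}, {c}, {a,f,g,h} are disjoint, each induces a connected subgraph, and every pair is joined by at least one edge of G. Contracting each set to a single vertex therefore yields K_{4} as a minor, and since treewidth is minor-monotone, tw(G) ≥ tw(K_{4}) = 3. Combining the bounds, tw(G) = 3.

Treewidth 3.
Bags: B1 = {d, i, k, l}  B2 = {c, i, k, l}  B3 = {a, c, k, l}  B4 = {a, c, f, k}  B5 = {a, c, f, h}  B6 = {a, f, g, h}  B7 = {b, f, g, h}  B8 = {b, e, g, h}  B9 = {b, e, g, j}
Tree: B1–B2, B2–B3, B3–B4, B4–B5, B5–B6, B6–B7, B7–B8, B8–B9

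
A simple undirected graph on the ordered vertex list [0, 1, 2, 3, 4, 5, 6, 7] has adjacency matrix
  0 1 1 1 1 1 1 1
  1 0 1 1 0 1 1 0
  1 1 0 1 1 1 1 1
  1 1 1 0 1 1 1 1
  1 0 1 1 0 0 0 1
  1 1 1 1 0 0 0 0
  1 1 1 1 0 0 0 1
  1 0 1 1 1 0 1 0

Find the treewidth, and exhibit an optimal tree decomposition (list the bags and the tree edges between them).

Each bag holds 5 vertices, so the decomposition has width 4, which upper-bounds the treewidth. For the lower bound, the 5 vertices {0, 1, 2, 3, 5} are pairwise adjacent, and any tree decomposition puts a clique entirely inside one bag — forcing width ≥ 4. Combining the bounds, tw(G) = 4.

Treewidth 4.
Bags: B1 = {0, 2, 3, 6, 7}  B2 = {0, 2, 3, 4, 7}  B3 = {0, 1, 2, 3, 6}  B4 = {0, 1, 2, 3, 5}
Tree: B1–B2, B1–B3, B3–B4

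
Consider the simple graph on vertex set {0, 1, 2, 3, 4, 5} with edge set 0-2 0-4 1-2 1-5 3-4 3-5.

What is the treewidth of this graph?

2

A width-2 tree decomposition is:
Bags: B1 = {3, 4, 5}  B2 = {1, 4, 5}  B3 = {1, 2, 4}  B4 = {0, 2, 4}
Tree: B1–B2, B2–B3, B3–B4
Every bag has size at most 3, so the width is 3 − 1 = 2 and tw(G) ≤ 2. Since 4–3–5–1–2–0–4 is a cycle in G, G is not acyclic. Forests are exactly the graphs of treewidth ≤ 1, so tw(G) ≥ 2. Hence tw(G) = 2 exactly.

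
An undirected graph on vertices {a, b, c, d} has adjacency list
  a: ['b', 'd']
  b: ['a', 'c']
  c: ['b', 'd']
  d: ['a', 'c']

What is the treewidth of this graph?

A width-2 tree decomposition is:
Bags: B1 = {a, b, d}  B2 = {b, c, d}
Tree: B1–B2
The largest bag has 3 vertices, giving width 2; this decomposition certifies tw(G) ≤ 2. The edges d–a–b–c–d form a cycle, so G is not a tree and its treewidth is at least 2. Therefore the treewidth is 2.

2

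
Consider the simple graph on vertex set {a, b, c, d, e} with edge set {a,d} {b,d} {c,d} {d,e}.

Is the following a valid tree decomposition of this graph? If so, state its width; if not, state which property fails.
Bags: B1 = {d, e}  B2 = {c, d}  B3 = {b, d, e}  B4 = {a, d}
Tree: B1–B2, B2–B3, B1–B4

A tree decomposition must satisfy three properties: every vertex lies in some bag; for every edge, both endpoints lie together in some bag; and for every vertex, the bags containing it form a connected subtree. Here bags containing vertex e are not connected in the tree, so the decomposition is invalid.

No — bags containing vertex e are not connected in the tree.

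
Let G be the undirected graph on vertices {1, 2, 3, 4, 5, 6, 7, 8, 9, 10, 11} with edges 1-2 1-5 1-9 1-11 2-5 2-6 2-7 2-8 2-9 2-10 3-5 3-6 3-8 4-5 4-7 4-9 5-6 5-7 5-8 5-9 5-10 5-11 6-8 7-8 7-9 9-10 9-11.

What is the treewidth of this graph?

A width-3 tree decomposition is:
Bags: B1 = {2, 5, 7, 8}  B2 = {2, 5, 6, 8}  B3 = {2, 5, 7, 9}  B4 = {1, 2, 5, 9}  B5 = {2, 5, 9, 10}  B6 = {1, 5, 9, 11}  B7 = {3, 5, 6, 8}  B8 = {4, 5, 7, 9}
Tree: B1–B2, B1–B3, B3–B4, B3–B5, B4–B6, B2–B7, B3–B8
Each bag holds 4 vertices, so the decomposition has width 3, which upper-bounds the treewidth. For the lower bound, the 4 vertices {1, 5, 9, 11} are pairwise adjacent, and any tree decomposition puts a clique entirely inside one bag — forcing width ≥ 3. Therefore the treewidth is 3.

3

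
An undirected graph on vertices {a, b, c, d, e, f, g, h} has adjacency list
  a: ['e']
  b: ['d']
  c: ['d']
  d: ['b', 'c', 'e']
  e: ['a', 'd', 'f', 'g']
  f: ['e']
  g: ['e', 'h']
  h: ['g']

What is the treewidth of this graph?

A width-1 tree decomposition is:
Bags: B1 = {e, g}  B2 = {d, e}  B3 = {a, e}  B4 = {e, f}  B5 = {b, d}  B6 = {g, h}  B7 = {c, d}
Tree: B1–B2, B1–B3, B3–B4, B2–B5, B1–B6, B5–B7
The largest bag has 2 vertices, giving width 1; this decomposition certifies tw(G) ≤ 1. Any graph with an edge has treewidth ≥ 1, and G has the edge e–g. Therefore the treewidth is 1.

1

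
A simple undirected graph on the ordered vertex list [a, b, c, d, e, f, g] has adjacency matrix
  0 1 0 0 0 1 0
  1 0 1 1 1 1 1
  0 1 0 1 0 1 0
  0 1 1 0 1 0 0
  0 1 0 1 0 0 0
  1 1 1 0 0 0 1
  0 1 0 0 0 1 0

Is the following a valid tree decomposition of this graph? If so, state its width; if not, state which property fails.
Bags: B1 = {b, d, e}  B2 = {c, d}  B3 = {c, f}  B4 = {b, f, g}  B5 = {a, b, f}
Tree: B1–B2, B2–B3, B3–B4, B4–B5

No — edge (b,c) lies in no bag.

A tree decomposition must satisfy three properties: every vertex lies in some bag; for every edge, both endpoints lie together in some bag; and for every vertex, the bags containing it form a connected subtree. Here edge (b,c) lies in no bag, so the decomposition is invalid.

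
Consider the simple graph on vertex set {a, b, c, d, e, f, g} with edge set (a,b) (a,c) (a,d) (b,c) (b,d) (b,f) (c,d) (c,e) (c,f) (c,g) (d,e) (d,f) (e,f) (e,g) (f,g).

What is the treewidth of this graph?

A width-3 tree decomposition is:
Bags: B1 = {c, e, f, g}  B2 = {c, d, e, f}  B3 = {b, c, d, f}  B4 = {a, b, c, d}
Tree: B1–B2, B2–B3, B3–B4
The largest bag has 4 vertices, giving width 3; this decomposition certifies tw(G) ≤ 3. On the other hand G contains the 4-clique {c, d, e, f}. A clique must lie in a single bag of any decomposition, so no decomposition can have width below 3. Therefore the treewidth is 3.

3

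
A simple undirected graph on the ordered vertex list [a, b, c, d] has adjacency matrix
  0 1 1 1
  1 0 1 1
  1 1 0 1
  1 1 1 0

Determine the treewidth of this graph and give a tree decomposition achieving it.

Treewidth 3.
Bags: B1 = {a, b, c, d}
Tree: (single bag)

With just one bag of size 4, the width is 4 − 1 = 3, so tw(G) ≤ 3. Conversely, {a, b, c, d} is a clique of size 4, and the vertices of any clique must share a bag in every tree decomposition; so some bag has ≥ 4 vertices and tw(G) ≥ 3. The upper and lower bounds meet at 3, so that is the treewidth.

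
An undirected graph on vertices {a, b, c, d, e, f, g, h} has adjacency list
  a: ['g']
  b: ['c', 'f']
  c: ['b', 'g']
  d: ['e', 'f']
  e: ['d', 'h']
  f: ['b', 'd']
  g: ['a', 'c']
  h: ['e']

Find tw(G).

A width-1 tree decomposition is:
Bags: B1 = {a, g}  B2 = {c, g}  B3 = {b, c}  B4 = {b, f}  B5 = {d, f}  B6 = {d, e}  B7 = {e, h}
Tree: B1–B2, B2–B3, B3–B4, B4–B5, B5–B6, B6–B7
Every bag has size at most 2, so the width is 2 − 1 = 1 and tw(G) ≤ 1. Since G has at least one edge (e.g. a–g), it is not an edgeless graph, so tw(G) ≥ 1. Combining the bounds, tw(G) = 1.

1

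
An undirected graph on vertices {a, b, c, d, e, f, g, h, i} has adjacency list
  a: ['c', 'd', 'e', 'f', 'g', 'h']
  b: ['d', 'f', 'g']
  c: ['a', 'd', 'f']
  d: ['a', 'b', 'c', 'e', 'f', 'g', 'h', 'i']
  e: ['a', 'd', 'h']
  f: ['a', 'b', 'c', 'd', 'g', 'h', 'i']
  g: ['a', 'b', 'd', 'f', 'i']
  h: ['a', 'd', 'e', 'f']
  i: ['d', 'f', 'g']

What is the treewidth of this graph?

A width-3 tree decomposition is:
Bags: B1 = {a, d, f, g}  B2 = {d, f, g, i}  B3 = {a, c, d, f}  B4 = {b, d, f, g}  B5 = {a, d, f, h}  B6 = {a, d, e, h}
Tree: B1–B2, B1–B3, B2–B4, B3–B5, B5–B6
Every bag has size at most 4, so the width is 4 − 1 = 3 and tw(G) ≤ 3. For the lower bound, the 4 vertices {a, d, e, h} are pairwise adjacent, and any tree decomposition puts a clique entirely inside one bag — forcing width ≥ 3. Hence tw(G) = 3 exactly.

3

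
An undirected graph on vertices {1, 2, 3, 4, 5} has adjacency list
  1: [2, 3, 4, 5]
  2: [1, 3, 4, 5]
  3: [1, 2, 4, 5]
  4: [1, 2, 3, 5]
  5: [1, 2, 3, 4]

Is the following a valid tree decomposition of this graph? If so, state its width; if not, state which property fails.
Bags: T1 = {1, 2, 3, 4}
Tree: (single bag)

No — vertex 5 appears in no bag.

A tree decomposition must satisfy three properties: every vertex lies in some bag; for every edge, both endpoints lie together in some bag; and for every vertex, the bags containing it form a connected subtree. Here vertex 5 appears in no bag, so the decomposition is invalid.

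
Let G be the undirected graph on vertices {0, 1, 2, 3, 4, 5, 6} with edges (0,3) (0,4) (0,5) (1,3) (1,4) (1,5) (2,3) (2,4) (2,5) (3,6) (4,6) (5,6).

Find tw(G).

A width-3 tree decomposition is:
Bags: B1 = {0, 3, 4, 5}  B2 = {2, 3, 4, 5}  B3 = {3, 4, 5, 6}  B4 = {1, 3, 4, 5}
Tree: B1–B2, B2–B3, B3–B4
Every bag has size at most 4, so the width is 4 − 1 = 3 and tw(G) ≤ 3. For the lower bound: the 4 vertex sets {0,4}, {2,5}, {3}, {6} are disjoint, each induces a connected subgraph, and every pair is joined by at least one edge of G. Contracting each set to a single vertex therefore yields K_{4} as a minor, and since treewidth is minor-monotone, tw(G) ≥ tw(K_{4}) = 3. Combining the bounds, tw(G) = 3.

3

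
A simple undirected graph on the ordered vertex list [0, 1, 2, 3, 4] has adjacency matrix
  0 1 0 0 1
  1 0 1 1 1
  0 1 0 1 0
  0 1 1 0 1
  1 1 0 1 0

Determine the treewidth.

A width-2 tree decomposition is:
Bags: B1 = {1, 2, 3}  B2 = {1, 3, 4}  B3 = {0, 1, 4}
Tree: B1–B2, B2–B3
Each bag holds 3 vertices, so the decomposition has width 2, which upper-bounds the treewidth. Conversely, {0, 1, 4} is a clique of size 3, and the vertices of any clique must share a bag in every tree decomposition; so some bag has ≥ 3 vertices and tw(G) ≥ 2. Combining the bounds, tw(G) = 2.

2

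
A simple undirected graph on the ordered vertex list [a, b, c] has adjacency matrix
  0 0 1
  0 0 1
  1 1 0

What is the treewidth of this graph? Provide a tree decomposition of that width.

Treewidth 1.
One optimal decomposition is:
Bags: B1 = {b, c}  B2 = {a, c}
Tree: B1–B2

Each bag holds 2 vertices, so the decomposition has width 1, which upper-bounds the treewidth. Since G has at least one edge (e.g. b–c), it is not an edgeless graph, so tw(G) ≥ 1. Therefore the treewidth is 1.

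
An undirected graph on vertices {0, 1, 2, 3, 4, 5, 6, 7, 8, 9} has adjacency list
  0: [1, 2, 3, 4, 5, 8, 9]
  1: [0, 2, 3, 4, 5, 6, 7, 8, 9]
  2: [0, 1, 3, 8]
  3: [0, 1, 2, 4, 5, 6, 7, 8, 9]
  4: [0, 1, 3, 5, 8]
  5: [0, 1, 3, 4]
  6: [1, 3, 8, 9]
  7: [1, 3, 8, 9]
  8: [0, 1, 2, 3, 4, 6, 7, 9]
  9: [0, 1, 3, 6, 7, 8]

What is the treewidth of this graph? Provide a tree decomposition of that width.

Each bag holds 5 vertices, so the decomposition has width 4, which upper-bounds the treewidth. On the other hand G contains the 5-clique {0, 1, 3, 8, 9}. A clique must lie in a single bag of any decomposition, so no decomposition can have width below 4. Hence tw(G) = 4 exactly.

Treewidth 4.
One optimal decomposition is:
Bags: B1 = {1, 3, 7, 8, 9}  B2 = {0, 1, 3, 8, 9}  B3 = {0, 1, 3, 4, 8}  B4 = {1, 3, 6, 8, 9}  B5 = {0, 1, 3, 4, 5}  B6 = {0, 1, 2, 3, 8}
Tree: B1–B2, B2–B3, B2–B4, B3–B5, B2–B6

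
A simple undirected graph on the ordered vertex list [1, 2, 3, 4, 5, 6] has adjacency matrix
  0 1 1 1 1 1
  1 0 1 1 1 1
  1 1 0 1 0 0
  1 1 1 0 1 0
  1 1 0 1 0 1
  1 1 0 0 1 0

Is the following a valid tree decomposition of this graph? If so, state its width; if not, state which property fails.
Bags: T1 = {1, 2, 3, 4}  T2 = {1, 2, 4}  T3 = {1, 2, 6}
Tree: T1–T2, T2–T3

A tree decomposition must satisfy three properties: every vertex lies in some bag; for every edge, both endpoints lie together in some bag; and for every vertex, the bags containing it form a connected subtree. Here vertex 5 appears in no bag, so the decomposition is invalid.

No — vertex 5 appears in no bag.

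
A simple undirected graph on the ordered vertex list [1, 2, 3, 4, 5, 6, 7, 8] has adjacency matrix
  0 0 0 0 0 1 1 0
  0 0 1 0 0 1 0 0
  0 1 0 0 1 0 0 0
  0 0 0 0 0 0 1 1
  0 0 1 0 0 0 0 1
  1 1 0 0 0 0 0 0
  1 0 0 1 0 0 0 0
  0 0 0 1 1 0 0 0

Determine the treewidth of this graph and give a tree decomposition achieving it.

Treewidth 2.
One such decomposition:
Bags: B1 = {2, 3, 6}  B2 = {3, 5, 6}  B3 = {5, 6, 8}  B4 = {4, 6, 8}  B5 = {4, 6, 7}  B6 = {1, 6, 7}
Tree: B1–B2, B2–B3, B3–B4, B4–B5, B5–B6

Every bag has size at most 3, so the width is 3 − 1 = 2 and tw(G) ≤ 2. The edges 6–2–3–5–8–4–7–1–6 form a cycle, so G is not a tree and its treewidth is at least 2. The upper and lower bounds meet at 2, so that is the treewidth.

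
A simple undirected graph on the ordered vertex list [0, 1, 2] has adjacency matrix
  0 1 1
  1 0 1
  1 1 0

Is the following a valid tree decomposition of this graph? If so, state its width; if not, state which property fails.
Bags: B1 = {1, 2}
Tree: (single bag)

No — vertex 0 appears in no bag.

A tree decomposition must satisfy three properties: every vertex lies in some bag; for every edge, both endpoints lie together in some bag; and for every vertex, the bags containing it form a connected subtree. Here vertex 0 appears in no bag, so the decomposition is invalid.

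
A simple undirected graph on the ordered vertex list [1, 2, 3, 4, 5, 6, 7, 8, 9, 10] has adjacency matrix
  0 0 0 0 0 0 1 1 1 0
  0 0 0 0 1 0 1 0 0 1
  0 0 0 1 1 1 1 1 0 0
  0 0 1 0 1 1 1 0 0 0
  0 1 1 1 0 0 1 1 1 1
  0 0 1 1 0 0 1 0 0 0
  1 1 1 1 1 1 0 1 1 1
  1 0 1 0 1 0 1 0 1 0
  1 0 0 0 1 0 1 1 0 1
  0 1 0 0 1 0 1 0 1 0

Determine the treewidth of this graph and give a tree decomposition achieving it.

Treewidth 3.
One optimal decomposition is:
Bags: B1 = {5, 7, 8, 9}  B2 = {3, 5, 7, 8}  B3 = {3, 4, 5, 7}  B4 = {3, 4, 6, 7}  B5 = {5, 7, 9, 10}  B6 = {1, 7, 8, 9}  B7 = {2, 5, 7, 10}
Tree: B1–B2, B2–B3, B3–B4, B1–B5, B1–B6, B5–B7

The largest bag has 4 vertices, giving width 3; this decomposition certifies tw(G) ≤ 3. On the other hand G contains the 4-clique {1, 7, 8, 9}. A clique must lie in a single bag of any decomposition, so no decomposition can have width below 3. Therefore the treewidth is 3.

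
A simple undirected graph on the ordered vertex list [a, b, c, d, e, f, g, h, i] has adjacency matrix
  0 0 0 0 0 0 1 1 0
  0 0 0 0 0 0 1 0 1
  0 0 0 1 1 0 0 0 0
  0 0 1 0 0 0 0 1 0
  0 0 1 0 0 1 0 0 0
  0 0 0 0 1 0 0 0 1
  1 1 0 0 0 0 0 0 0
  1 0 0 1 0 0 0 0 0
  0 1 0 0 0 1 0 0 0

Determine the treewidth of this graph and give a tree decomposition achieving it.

Treewidth 2.
One such decomposition:
Bags: B1 = {b, g, i}  B2 = {f, g, i}  B3 = {e, f, g}  B4 = {c, e, g}  B5 = {c, d, g}  B6 = {d, g, h}  B7 = {a, g, h}
Tree: B1–B2, B2–B3, B3–B4, B4–B5, B5–B6, B6–B7

The largest bag has 3 vertices, giving width 2; this decomposition certifies tw(G) ≤ 2. The edges g–b–i–f–e–c–d–h–a–g form a cycle, so G is not a tree and its treewidth is at least 2. Therefore the treewidth is 2.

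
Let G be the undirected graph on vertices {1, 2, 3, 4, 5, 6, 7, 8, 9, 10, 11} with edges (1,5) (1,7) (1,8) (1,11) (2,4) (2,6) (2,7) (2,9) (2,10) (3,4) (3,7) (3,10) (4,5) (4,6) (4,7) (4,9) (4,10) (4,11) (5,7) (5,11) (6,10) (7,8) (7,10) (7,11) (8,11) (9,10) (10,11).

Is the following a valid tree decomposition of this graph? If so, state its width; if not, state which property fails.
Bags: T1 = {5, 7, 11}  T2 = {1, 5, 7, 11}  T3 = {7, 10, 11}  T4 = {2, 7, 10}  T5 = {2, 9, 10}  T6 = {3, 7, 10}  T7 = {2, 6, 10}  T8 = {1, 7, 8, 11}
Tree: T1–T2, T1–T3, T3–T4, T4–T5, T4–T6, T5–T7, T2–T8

No — vertex 4 appears in no bag.

A tree decomposition must satisfy three properties: every vertex lies in some bag; for every edge, both endpoints lie together in some bag; and for every vertex, the bags containing it form a connected subtree. Here vertex 4 appears in no bag, so the decomposition is invalid.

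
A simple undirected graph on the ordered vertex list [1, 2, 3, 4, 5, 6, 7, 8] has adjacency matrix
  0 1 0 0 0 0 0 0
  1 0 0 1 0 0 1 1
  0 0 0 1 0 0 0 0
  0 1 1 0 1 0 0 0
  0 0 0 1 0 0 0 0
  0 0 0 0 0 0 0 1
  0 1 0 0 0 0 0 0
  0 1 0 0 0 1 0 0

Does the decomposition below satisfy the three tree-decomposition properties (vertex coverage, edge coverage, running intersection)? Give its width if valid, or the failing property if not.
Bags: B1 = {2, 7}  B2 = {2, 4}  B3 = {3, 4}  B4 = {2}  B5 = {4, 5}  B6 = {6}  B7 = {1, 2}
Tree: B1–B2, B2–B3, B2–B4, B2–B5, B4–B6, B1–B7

No — vertex 8 appears in no bag.

A tree decomposition must satisfy three properties: every vertex lies in some bag; for every edge, both endpoints lie together in some bag; and for every vertex, the bags containing it form a connected subtree. Here vertex 8 appears in no bag, so the decomposition is invalid.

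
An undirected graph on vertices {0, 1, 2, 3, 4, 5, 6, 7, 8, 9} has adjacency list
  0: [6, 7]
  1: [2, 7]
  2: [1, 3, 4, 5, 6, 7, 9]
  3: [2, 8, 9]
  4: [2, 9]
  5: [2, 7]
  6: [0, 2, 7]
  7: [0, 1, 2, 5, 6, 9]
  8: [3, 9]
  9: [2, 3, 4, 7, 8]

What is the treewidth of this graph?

A width-2 tree decomposition is:
Bags: B1 = {2, 7, 9}  B2 = {2, 6, 7}  B3 = {2, 3, 9}  B4 = {2, 4, 9}  B5 = {2, 5, 7}  B6 = {1, 2, 7}  B7 = {0, 6, 7}  B8 = {3, 8, 9}
Tree: B1–B2, B1–B3, B1–B4, B2–B5, B2–B6, B2–B7, B3–B8
Each bag holds 3 vertices, so the decomposition has width 2, which upper-bounds the treewidth. On the other hand G contains the 3-clique {0, 6, 7}. A clique must lie in a single bag of any decomposition, so no decomposition can have width below 2. Hence tw(G) = 2 exactly.

2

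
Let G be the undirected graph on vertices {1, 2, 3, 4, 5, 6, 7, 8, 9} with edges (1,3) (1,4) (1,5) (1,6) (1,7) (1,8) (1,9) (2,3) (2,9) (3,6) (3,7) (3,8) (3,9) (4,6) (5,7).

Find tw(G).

A width-2 tree decomposition is:
Bags: B1 = {1, 3, 6}  B2 = {1, 3, 8}  B3 = {1, 3, 9}  B4 = {2, 3, 9}  B5 = {1, 3, 7}  B6 = {1, 4, 6}  B7 = {1, 5, 7}
Tree: B1–B2, B2–B3, B3–B4, B3–B5, B1–B6, B5–B7
Each bag holds 3 vertices, so the decomposition has width 2, which upper-bounds the treewidth. On the other hand G contains the 3-clique {1, 3, 8}. A clique must lie in a single bag of any decomposition, so no decomposition can have width below 2. Therefore the treewidth is 2.

2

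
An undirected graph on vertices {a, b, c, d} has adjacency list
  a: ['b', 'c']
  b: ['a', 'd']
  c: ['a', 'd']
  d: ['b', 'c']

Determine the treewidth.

2

A width-2 tree decomposition is:
Bags: B1 = {b, c, d}  B2 = {a, b, c}
Tree: B1–B2
The largest bag has 3 vertices, giving width 2; this decomposition certifies tw(G) ≤ 2. Since c–d–b–a–c is a cycle in G, G is not acyclic. Forests are exactly the graphs of treewidth ≤ 1, so tw(G) ≥ 2. Therefore the treewidth is 2.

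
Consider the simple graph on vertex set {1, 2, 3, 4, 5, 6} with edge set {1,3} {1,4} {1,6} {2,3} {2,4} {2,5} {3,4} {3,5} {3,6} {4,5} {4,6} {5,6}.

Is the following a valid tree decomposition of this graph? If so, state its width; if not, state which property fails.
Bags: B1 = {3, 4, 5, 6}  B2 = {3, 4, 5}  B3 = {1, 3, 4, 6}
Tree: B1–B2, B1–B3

A tree decomposition must satisfy three properties: every vertex lies in some bag; for every edge, both endpoints lie together in some bag; and for every vertex, the bags containing it form a connected subtree. Here vertex 2 appears in no bag, so the decomposition is invalid.

No — vertex 2 appears in no bag.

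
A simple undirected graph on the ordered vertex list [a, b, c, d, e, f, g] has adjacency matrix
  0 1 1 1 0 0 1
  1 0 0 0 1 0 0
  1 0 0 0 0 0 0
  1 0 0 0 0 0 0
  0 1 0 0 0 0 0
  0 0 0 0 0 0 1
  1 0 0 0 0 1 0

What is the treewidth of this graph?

1

A width-1 tree decomposition is:
Bags: B1 = {a, g}  B2 = {a, b}  B3 = {b, e}  B4 = {f, g}  B5 = {a, d}  B6 = {a, c}
Tree: B1–B2, B2–B3, B1–B4, B1–B5, B1–B6
Every bag has size at most 2, so the width is 2 − 1 = 1 and tw(G) ≤ 1. Any graph with an edge has treewidth ≥ 1, and G has the edge a–g. Hence tw(G) = 1 exactly.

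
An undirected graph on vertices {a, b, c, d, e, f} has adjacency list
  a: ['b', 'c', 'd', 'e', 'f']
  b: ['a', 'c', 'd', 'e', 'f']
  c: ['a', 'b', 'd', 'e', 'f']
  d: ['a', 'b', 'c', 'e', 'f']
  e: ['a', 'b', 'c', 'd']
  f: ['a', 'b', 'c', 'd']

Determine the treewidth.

4

A width-4 tree decomposition is:
Bags: B1 = {a, b, c, d, e}  B2 = {a, b, c, d, f}
Tree: B1–B2
Each bag holds 5 vertices, so the decomposition has width 4, which upper-bounds the treewidth. On the other hand G contains the 5-clique {a, b, c, d, e}. A clique must lie in a single bag of any decomposition, so no decomposition can have width below 4. Hence tw(G) = 4 exactly.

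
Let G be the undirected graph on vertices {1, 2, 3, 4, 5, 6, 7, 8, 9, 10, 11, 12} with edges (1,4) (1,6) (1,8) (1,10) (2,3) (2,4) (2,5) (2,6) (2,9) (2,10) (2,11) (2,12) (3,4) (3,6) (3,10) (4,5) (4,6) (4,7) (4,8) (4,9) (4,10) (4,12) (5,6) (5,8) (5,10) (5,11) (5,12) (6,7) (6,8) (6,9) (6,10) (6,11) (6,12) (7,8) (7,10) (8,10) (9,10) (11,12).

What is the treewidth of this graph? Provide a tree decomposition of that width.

Every bag has size at most 5, so the width is 5 − 1 = 4 and tw(G) ≤ 4. On the other hand G contains the 5-clique {2, 5, 6, 11, 12}. A clique must lie in a single bag of any decomposition, so no decomposition can have width below 4. Combining the bounds, tw(G) = 4.

Treewidth 4.
One such decomposition:
Bags: B1 = {2, 4, 5, 6, 12}  B2 = {2, 4, 5, 6, 10}  B3 = {2, 4, 6, 9, 10}  B4 = {2, 5, 6, 11, 12}  B5 = {4, 5, 6, 8, 10}  B6 = {4, 6, 7, 8, 10}  B7 = {1, 4, 6, 8, 10}  B8 = {2, 3, 4, 6, 10}
Tree: B1–B2, B2–B3, B1–B4, B2–B5, B5–B6, B6–B7, B2–B8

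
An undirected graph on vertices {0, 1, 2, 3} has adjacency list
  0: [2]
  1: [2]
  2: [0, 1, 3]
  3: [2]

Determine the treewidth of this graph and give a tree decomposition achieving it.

Every bag has size at most 2, so the width is 2 − 1 = 1 and tw(G) ≤ 1. G has an edge, so its treewidth is at least 1. Combining the bounds, tw(G) = 1.

Treewidth 1.
Bags: B1 = {2, 3}  B2 = {1, 2}  B3 = {0, 2}
Tree: B1–B2, B1–B3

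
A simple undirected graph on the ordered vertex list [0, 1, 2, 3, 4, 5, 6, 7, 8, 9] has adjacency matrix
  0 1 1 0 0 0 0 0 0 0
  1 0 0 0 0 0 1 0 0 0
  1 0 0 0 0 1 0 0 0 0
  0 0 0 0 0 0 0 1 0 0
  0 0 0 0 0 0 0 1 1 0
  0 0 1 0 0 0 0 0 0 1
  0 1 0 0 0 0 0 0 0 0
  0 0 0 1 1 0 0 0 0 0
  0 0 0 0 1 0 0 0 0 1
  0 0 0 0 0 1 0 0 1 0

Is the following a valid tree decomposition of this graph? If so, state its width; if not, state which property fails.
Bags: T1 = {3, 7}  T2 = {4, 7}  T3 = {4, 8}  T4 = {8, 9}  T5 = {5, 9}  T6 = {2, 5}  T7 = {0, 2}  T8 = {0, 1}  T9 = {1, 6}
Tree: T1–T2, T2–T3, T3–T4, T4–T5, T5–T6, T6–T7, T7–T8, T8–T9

Yes; width 1.

Vertex coverage: the bags together contain {0, 1, 2, 3, 4, 5, 6, 7, 8, 9}, the full vertex set. Edge coverage: each edge of G has both endpoints in at least one bag. Running intersection: for every vertex, the bags containing it form a connected subtree. All three properties hold, so this is a valid tree decomposition of width max|bag| − 1 = 1, and hence tw(G) ≤ 1.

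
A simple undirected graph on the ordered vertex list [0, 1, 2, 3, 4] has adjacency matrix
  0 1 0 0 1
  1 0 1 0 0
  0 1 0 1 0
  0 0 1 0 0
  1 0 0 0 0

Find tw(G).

1

A width-1 tree decomposition is:
Bags: B1 = {2, 3}  B2 = {1, 2}  B3 = {0, 1}  B4 = {0, 4}
Tree: B1–B2, B2–B3, B3–B4
The largest bag has 2 vertices, giving width 1; this decomposition certifies tw(G) ≤ 1. G has an edge, so its treewidth is at least 1. Hence tw(G) = 1 exactly.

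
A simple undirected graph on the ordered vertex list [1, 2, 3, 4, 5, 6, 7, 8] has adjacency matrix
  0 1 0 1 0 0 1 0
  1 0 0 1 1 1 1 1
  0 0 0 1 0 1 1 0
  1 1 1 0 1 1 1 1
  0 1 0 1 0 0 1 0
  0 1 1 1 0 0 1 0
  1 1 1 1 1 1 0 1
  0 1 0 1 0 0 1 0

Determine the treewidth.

A width-3 tree decomposition is:
Bags: B1 = {2, 4, 5, 7}  B2 = {2, 4, 6, 7}  B3 = {1, 2, 4, 7}  B4 = {2, 4, 7, 8}  B5 = {3, 4, 6, 7}
Tree: B1–B2, B2–B3, B3–B4, B2–B5
The largest bag has 4 vertices, giving width 3; this decomposition certifies tw(G) ≤ 3. On the other hand G contains the 4-clique {2, 4, 7, 8}. A clique must lie in a single bag of any decomposition, so no decomposition can have width below 3. The upper and lower bounds meet at 3, so that is the treewidth.

3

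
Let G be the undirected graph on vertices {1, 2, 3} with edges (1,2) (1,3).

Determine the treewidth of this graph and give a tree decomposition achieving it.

Treewidth 1.
One optimal decomposition is:
Bags: B1 = {1, 3}  B2 = {1, 2}
Tree: B1–B2

The largest bag has 2 vertices, giving width 1; this decomposition certifies tw(G) ≤ 1. Since G has at least one edge (e.g. 1–3), it is not an edgeless graph, so tw(G) ≥ 1. The upper and lower bounds meet at 1, so that is the treewidth.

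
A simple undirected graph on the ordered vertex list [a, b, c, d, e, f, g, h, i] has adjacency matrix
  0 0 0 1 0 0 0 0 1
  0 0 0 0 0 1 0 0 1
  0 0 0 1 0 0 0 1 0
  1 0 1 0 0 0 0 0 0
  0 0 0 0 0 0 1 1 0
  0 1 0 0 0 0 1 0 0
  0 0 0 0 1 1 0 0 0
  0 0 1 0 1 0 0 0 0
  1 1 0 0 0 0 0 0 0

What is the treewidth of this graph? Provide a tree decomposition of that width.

Each bag holds 3 vertices, so the decomposition has width 2, which upper-bounds the treewidth. Since i–a–d–c–h–e–g–f–b–i is a cycle in G, G is not acyclic. Forests are exactly the graphs of treewidth ≤ 1, so tw(G) ≥ 2. Combining the bounds, tw(G) = 2.

Treewidth 2.
Bags: B1 = {a, d, i}  B2 = {c, d, i}  B3 = {c, h, i}  B4 = {e, h, i}  B5 = {e, g, i}  B6 = {f, g, i}  B7 = {b, f, i}
Tree: B1–B2, B2–B3, B3–B4, B4–B5, B5–B6, B6–B7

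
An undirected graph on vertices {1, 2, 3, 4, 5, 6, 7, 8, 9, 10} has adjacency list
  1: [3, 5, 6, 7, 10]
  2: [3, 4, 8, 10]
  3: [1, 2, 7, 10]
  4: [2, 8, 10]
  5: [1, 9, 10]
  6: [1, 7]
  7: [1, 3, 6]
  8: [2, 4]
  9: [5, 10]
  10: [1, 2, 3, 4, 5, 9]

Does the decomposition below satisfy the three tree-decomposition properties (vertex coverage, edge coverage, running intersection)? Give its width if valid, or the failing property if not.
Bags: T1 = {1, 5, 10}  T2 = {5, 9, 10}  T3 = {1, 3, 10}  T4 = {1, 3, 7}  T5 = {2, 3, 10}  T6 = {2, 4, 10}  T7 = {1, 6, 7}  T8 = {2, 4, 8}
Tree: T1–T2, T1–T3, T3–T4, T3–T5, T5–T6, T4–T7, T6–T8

Yes; width 2.

Every vertex of G appears in some bag (union = {1, 2, 3, 4, 5, 6, 7, 8, 9, 10}); every edge is covered by a bag; and for each vertex v the set of bags containing v is connected in the bag tree. The decomposition is therefore valid. The largest bag has 3 vertices, so the width is 2.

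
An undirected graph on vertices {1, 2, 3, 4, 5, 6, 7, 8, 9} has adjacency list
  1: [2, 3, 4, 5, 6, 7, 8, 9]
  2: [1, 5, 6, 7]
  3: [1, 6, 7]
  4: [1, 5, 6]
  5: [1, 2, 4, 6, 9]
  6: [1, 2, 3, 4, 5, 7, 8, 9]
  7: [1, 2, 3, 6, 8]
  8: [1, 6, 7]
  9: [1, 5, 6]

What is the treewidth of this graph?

A width-3 tree decomposition is:
Bags: B1 = {1, 2, 5, 6}  B2 = {1, 2, 6, 7}  B3 = {1, 3, 6, 7}  B4 = {1, 4, 5, 6}  B5 = {1, 6, 7, 8}  B6 = {1, 5, 6, 9}
Tree: B1–B2, B2–B3, B1–B4, B2–B5, B1–B6
Every bag has size at most 4, so the width is 4 − 1 = 3 and tw(G) ≤ 3. For the lower bound, the 4 vertices {1, 6, 7, 8} are pairwise adjacent, and any tree decomposition puts a clique entirely inside one bag — forcing width ≥ 3. Therefore the treewidth is 3.

3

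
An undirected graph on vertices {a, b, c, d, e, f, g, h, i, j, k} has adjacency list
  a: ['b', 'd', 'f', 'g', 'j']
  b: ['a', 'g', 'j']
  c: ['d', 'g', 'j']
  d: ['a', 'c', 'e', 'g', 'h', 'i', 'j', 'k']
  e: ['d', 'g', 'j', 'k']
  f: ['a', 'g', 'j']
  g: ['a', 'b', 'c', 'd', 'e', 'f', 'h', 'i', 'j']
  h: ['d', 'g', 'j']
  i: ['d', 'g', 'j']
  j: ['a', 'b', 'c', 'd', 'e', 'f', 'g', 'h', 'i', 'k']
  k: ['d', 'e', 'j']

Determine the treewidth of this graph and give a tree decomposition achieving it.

Every bag has size at most 4, so the width is 4 − 1 = 3 and tw(G) ≤ 3. Conversely, {d, g, h, j} is a clique of size 4, and the vertices of any clique must share a bag in every tree decomposition; so some bag has ≥ 4 vertices and tw(G) ≥ 3. The upper and lower bounds meet at 3, so that is the treewidth.

Treewidth 3.
One such decomposition:
Bags: B1 = {c, d, g, j}  B2 = {a, d, g, j}  B3 = {a, f, g, j}  B4 = {d, e, g, j}  B5 = {d, g, h, j}  B6 = {a, b, g, j}  B7 = {d, e, j, k}  B8 = {d, g, i, j}
Tree: B1–B2, B2–B3, B1–B4, B2–B5, B3–B6, B4–B7, B2–B8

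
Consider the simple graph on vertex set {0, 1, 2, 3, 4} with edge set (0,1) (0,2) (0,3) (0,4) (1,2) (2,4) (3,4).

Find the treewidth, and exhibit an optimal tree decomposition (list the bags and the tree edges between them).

Treewidth 2.
One optimal decomposition is:
Bags: B1 = {0, 3, 4}  B2 = {0, 2, 4}  B3 = {0, 1, 2}
Tree: B1–B2, B2–B3

The largest bag has 3 vertices, giving width 2; this decomposition certifies tw(G) ≤ 2. Conversely, {0, 1, 2} is a clique of size 3, and the vertices of any clique must share a bag in every tree decomposition; so some bag has ≥ 3 vertices and tw(G) ≥ 2. Therefore the treewidth is 2.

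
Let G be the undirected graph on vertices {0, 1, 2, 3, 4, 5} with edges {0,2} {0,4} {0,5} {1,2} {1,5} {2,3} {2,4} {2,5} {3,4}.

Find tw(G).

2

A width-2 tree decomposition is:
Bags: B1 = {0, 2, 4}  B2 = {0, 2, 5}  B3 = {1, 2, 5}  B4 = {2, 3, 4}
Tree: B1–B2, B2–B3, B1–B4
Every bag has size at most 3, so the width is 3 − 1 = 2 and tw(G) ≤ 2. Conversely, {0, 2, 4} is a clique of size 3, and the vertices of any clique must share a bag in every tree decomposition; so some bag has ≥ 3 vertices and tw(G) ≥ 2. Hence tw(G) = 2 exactly.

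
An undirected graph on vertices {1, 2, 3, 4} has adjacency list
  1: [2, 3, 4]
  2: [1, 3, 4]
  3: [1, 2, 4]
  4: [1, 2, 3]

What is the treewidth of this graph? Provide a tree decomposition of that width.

Treewidth 3.
One optimal decomposition is:
Bags: B1 = {1, 2, 3, 4}
Tree: (single bag)

A single bag containing all 4 vertices is trivially a valid decomposition of width 3. For the lower bound, the 4 vertices {1, 2, 3, 4} are pairwise adjacent, and any tree decomposition puts a clique entirely inside one bag — forcing width ≥ 3. Therefore the treewidth is 3.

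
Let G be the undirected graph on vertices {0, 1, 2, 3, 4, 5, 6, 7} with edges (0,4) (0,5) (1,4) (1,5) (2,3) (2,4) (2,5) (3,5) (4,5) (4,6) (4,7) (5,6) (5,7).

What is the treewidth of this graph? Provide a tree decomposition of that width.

Treewidth 2.
Bags: B1 = {1, 4, 5}  B2 = {4, 5, 7}  B3 = {4, 5, 6}  B4 = {2, 4, 5}  B5 = {2, 3, 5}  B6 = {0, 4, 5}
Tree: B1–B2, B2–B3, B3–B4, B4–B5, B4–B6

The largest bag has 3 vertices, giving width 2; this decomposition certifies tw(G) ≤ 2. On the other hand G contains the 3-clique {2, 3, 5}. A clique must lie in a single bag of any decomposition, so no decomposition can have width below 2. Combining the bounds, tw(G) = 2.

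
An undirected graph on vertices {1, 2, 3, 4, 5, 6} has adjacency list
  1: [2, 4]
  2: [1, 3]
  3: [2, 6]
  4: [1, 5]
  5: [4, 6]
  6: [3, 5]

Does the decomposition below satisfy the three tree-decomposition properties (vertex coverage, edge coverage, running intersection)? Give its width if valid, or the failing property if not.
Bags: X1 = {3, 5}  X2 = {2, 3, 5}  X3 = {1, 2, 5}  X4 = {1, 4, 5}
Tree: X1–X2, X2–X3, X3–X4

A tree decomposition must satisfy three properties: every vertex lies in some bag; for every edge, both endpoints lie together in some bag; and for every vertex, the bags containing it form a connected subtree. Here vertex 6 appears in no bag, so the decomposition is invalid.

No — vertex 6 appears in no bag.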